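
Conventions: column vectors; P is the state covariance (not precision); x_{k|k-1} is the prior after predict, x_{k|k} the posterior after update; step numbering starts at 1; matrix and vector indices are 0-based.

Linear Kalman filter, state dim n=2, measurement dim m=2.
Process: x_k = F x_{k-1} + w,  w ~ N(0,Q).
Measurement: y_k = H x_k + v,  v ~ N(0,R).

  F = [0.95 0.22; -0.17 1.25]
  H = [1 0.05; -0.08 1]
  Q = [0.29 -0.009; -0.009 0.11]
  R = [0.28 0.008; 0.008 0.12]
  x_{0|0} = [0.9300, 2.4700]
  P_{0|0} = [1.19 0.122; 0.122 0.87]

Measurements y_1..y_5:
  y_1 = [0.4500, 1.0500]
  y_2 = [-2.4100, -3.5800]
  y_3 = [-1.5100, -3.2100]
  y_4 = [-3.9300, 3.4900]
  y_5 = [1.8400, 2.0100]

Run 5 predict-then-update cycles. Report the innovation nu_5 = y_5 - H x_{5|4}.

step 1: x^-=[1.4269, 2.9294]  P^-=[1.4571 0.1784; 0.1784 1.4519]  S=[1.7585 0.1417; 0.1417 1.5527]  K=[0.8366 -0.0365; 0.0686 0.9196]  nu=[-1.1234, -1.7652]  x^+=[0.5516, 1.2289]  P^+=[0.2329 0.0209; 0.0209 0.1126]
step 2: x^-=[0.7944, 1.4424]  P^-=[0.5144 0.0084; 0.0084 0.2837]  S=[0.7960 -0.0106; -0.0106 0.4057]  K=[0.6460 -0.0638; 0.0377 0.6987]  nu=[-3.2765, -4.9588]  x^+=[-1.0055, -2.1460]  P^+=[0.1798 0.0119; 0.0119 0.0851]
step 3: x^-=[-1.4274, -2.5116]  P^-=[0.4613 -0.0010; -0.0010 0.2431]  S=[0.7418 -0.0177; -0.0177 0.3662]  K=[0.6201 -0.0734; 0.0310 0.6656]  nu=[0.0430, -0.8126]  x^+=[-1.3411, -3.0511]  P^+=[0.1725 0.0100; 0.0100 0.0809]
step 4: x^-=[-1.9453, -3.5859]  P^-=[0.4538 -0.0032; -0.0032 0.2372]  S=[0.7341 -0.0196; -0.0196 0.3606]  K=[0.6159 -0.0760; 0.0295 0.6601]  nu=[-1.8054, 6.9202]  x^+=[-3.5831, 0.9287]  P^+=[0.1714 0.0095; 0.0095 0.0802]
step 5: x^-=[-3.1997, 1.7700]  P^-=[0.4525 -0.0037; -0.0037 0.2362]  S=[0.7328 -0.0200; -0.0200 0.3597]  K=[0.6152 -0.0766; 0.0291 0.6592]  nu=[4.9512, -0.0160]  x^+=[-0.1523, 1.9038]  P^+=[0.1712 0.0094; 0.0094 0.0801]

innov = [4.9512, -0.0160]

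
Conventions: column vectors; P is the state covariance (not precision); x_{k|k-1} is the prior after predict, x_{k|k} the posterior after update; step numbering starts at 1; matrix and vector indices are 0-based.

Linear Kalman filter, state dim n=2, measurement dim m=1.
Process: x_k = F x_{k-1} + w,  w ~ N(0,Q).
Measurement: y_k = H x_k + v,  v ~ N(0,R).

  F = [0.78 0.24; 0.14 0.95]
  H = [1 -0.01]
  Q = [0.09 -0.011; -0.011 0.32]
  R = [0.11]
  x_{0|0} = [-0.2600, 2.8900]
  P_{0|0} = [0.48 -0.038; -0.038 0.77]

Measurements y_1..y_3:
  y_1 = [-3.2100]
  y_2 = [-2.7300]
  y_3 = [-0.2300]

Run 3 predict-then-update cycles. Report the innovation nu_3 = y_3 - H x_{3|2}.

step 1: x^-=[0.4908, 2.7091]  P^-=[0.4122 0.1875; 0.1875 1.0142]  S=[0.5185]  K=[0.7913; 0.3421]  nu=[-3.6737]  x^+=[-2.4161, 1.4522]  P^+=[0.0875 0.0472; 0.0472 0.9535]
step 2: x^-=[-1.5360, 1.0413]  P^-=[0.2158 0.2525; 0.2525 1.1948]  S=[0.3209]  K=[0.6647; 0.7496]  nu=[-1.1835]  x^+=[-2.3227, 0.1541]  P^+=[0.0740 0.0926; 0.0926 1.0145]
step 3: x^-=[-1.7748, -0.1788]  P^-=[0.2282 0.3001; 0.3001 1.2617]  S=[0.3323]  K=[0.6776; 0.8653]  nu=[1.5430]  x^+=[-0.7292, 1.1563]  P^+=[0.0756 0.1053; 0.1053 1.0129]

innov = [1.5430]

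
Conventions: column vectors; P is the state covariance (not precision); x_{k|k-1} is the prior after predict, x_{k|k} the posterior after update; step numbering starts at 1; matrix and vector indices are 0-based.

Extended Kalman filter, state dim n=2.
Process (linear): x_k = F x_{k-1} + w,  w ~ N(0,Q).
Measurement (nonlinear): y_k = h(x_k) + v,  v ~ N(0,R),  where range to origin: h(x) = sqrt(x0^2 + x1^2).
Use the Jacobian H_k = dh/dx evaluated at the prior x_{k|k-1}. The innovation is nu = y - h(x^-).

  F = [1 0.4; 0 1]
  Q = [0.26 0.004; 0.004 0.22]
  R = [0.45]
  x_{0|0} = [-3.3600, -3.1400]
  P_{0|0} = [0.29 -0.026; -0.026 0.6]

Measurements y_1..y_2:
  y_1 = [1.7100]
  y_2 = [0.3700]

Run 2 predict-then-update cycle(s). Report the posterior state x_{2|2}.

x_post = [-1.6392, -0.2366]

step 1: x^-=[-4.6160, -3.1400]  P^-=[0.6252 0.2180; 0.2180 0.8200]  H_jac=[-0.8268 -0.5624]  S=[1.3396]  K=[-0.4774; -0.4788]  nu=[-3.8727]  x^+=[-2.7671, -1.2855]  P^+=[0.3199 -0.0882; -0.0882 0.5128]
step 2: x^-=[-3.2813, -1.2855]  P^-=[0.5913 0.1209; 0.1209 0.7328]  H_jac=[-0.9311 -0.3648]  S=[1.1423]  K=[-0.5206; -0.3326]  nu=[-3.1541]  x^+=[-1.6392, -0.2366]  P^+=[0.2817 -0.0769; -0.0769 0.6065]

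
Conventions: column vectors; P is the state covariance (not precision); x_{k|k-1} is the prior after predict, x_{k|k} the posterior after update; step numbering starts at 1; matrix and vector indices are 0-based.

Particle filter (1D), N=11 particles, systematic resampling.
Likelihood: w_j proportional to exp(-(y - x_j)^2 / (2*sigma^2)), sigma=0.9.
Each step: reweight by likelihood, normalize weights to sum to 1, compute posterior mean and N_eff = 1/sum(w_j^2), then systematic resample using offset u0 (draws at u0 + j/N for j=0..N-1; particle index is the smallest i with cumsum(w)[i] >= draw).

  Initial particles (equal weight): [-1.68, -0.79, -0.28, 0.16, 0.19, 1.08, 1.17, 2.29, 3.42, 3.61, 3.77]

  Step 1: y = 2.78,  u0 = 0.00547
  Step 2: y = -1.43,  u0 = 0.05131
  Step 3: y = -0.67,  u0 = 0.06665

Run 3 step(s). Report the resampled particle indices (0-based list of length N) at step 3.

resampled_idx = [0, 1, 2, 3, 4, 5, 6, 7, 8, 9, 9]

step 1: w=[0.0000, 0.0001, 0.0010, 0.0045, 0.0049, 0.0518, 0.0623, 0.2659, 0.2395, 0.2016, 0.1684]  mean=2.9210  Neff=4.9089  idx=[3, 6, 7, 7, 7, 8, 8, 9, 9, 9, 10]
step 2: w=[0.9292, 0.0682, 0.0009, 0.0009, 0.0009, 0.0000, 0.0000, 0.0000, 0.0000, 0.0000, 0.0000]  mean=0.2344  Neff=1.1519  idx=[0, 0, 0, 0, 0, 0, 0, 0, 0, 0, 1]
step 3: w=[0.0981, 0.0981, 0.0981, 0.0981, 0.0981, 0.0981, 0.0981, 0.0981, 0.0981, 0.0981, 0.0186]  mean=0.1788  Neff=10.3450  idx=[0, 1, 2, 3, 4, 5, 6, 7, 8, 9, 9]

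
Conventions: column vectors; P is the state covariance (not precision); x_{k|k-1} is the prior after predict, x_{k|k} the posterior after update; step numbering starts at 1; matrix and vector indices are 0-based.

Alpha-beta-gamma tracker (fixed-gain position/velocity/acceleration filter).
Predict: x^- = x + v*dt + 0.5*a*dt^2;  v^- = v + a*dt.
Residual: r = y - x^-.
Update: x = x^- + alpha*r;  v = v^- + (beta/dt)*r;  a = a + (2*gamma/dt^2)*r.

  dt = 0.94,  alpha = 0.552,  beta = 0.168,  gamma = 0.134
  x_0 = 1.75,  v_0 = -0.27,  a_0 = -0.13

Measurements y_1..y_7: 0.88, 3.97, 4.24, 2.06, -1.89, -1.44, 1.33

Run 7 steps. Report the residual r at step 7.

resid = 3.9918

step 1: x_pred=1.4388  r=-0.5588  x^+=1.1303  v^+=-0.4921  a^+=-0.2995
step 2: x_pred=0.5355  r=3.4345  x^+=2.4313  v^+=-0.1597  a^+=0.7422
step 3: x_pred=2.6091  r=1.6309  x^+=3.5094  v^+=0.8294  a^+=1.2369
step 4: x_pred=4.8355  r=-2.7755  x^+=3.3034  v^+=1.4961  a^+=0.3951
step 5: x_pred=4.8843  r=-6.7743  x^+=1.1449  v^+=0.6567  a^+=-1.6596
step 6: x_pred=1.0290  r=-2.4690  x^+=-0.3339  v^+=-1.3446  a^+=-2.4084
step 7: x_pred=-2.6618  r=3.9918  x^+=-0.4583  v^+=-2.8951  a^+=-1.1977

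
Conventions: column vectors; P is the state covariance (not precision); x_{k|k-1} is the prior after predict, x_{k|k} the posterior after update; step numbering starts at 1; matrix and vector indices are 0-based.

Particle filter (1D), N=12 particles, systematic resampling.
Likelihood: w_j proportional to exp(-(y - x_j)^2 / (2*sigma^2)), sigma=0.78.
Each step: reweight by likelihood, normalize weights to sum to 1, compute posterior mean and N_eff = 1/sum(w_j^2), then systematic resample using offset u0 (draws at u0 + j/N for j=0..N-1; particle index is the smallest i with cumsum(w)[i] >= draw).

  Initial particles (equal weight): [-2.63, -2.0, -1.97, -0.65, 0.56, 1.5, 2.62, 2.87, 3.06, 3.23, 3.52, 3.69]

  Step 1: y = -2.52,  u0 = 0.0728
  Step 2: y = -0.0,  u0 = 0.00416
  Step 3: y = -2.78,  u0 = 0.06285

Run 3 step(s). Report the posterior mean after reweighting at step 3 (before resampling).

post_mean = -2.1099

step 1: w=[0.3768, 0.3047, 0.2968, 0.0215, 0.0002, 0.0000, 0.0000, 0.0000, 0.0000, 0.0000, 0.0000, 0.0000]  mean=-2.1991  Neff=3.0921  idx=[0, 0, 0, 0, 1, 1, 1, 1, 2, 2, 2, 3]
step 2: w=[0.0034, 0.0034, 0.0034, 0.0034, 0.0376, 0.0376, 0.0376, 0.0376, 0.0415, 0.0415, 0.0415, 0.7115]  mean=-1.0444  Neff=1.9341  idx=[1, 5, 8, 10, 11, 11, 11, 11, 11, 11, 11, 11]
step 3: w=[0.3331, 0.2058, 0.1979, 0.1979, 0.0082, 0.0082, 0.0082, 0.0082, 0.0082, 0.0082, 0.0082, 0.0082]  mean=-2.1099  Neff=4.3065  idx=[0, 0, 0, 0, 1, 1, 2, 2, 2, 3, 3, 9]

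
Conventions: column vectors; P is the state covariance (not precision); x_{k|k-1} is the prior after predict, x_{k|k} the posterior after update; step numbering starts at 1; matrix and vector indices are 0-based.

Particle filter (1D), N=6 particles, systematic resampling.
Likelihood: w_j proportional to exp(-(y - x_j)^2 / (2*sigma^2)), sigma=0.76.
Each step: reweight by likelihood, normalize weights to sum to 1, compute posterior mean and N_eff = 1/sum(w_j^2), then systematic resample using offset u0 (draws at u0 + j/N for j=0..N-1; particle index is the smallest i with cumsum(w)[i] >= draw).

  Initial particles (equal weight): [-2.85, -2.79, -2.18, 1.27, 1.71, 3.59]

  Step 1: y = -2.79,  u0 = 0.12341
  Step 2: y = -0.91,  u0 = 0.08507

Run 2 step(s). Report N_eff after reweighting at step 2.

N_eff = 3.4126

step 1: w=[0.3663, 0.3674, 0.2663, 0.0000, 0.0000, 0.0000]  mean=-2.6496  Neff=2.9405  idx=[0, 0, 1, 1, 2, 2]
step 2: w=[0.0578, 0.0578, 0.0705, 0.0705, 0.3718, 0.3718]  mean=-2.3434  Neff=3.4126  idx=[1, 3, 4, 4, 5, 5]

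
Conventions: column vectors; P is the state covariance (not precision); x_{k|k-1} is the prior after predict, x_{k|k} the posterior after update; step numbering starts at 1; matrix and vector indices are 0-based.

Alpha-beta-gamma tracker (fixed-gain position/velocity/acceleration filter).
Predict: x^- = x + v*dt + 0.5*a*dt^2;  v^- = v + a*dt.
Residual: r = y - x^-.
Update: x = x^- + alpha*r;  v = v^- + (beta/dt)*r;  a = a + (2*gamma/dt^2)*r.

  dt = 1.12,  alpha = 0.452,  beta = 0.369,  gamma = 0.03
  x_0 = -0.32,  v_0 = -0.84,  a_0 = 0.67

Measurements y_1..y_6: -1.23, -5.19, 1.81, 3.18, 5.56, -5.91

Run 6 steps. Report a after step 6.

a_post = 0.0305

step 1: x_pred=-0.8406  r=-0.3894  x^+=-1.0166  v^+=-0.2179  a^+=0.6514
step 2: x_pred=-0.8521  r=-4.3379  x^+=-2.8128  v^+=-0.9175  a^+=0.4439
step 3: x_pred=-3.5621  r=5.3721  x^+=-1.1339  v^+=1.3495  a^+=0.7008
step 4: x_pred=0.8171  r=2.3629  x^+=1.8851  v^+=2.9129  a^+=0.8139
step 5: x_pred=5.6581  r=-0.0981  x^+=5.6138  v^+=3.7921  a^+=0.8092
step 6: x_pred=10.3685  r=-16.2785  x^+=3.0106  v^+=-0.6648  a^+=0.0305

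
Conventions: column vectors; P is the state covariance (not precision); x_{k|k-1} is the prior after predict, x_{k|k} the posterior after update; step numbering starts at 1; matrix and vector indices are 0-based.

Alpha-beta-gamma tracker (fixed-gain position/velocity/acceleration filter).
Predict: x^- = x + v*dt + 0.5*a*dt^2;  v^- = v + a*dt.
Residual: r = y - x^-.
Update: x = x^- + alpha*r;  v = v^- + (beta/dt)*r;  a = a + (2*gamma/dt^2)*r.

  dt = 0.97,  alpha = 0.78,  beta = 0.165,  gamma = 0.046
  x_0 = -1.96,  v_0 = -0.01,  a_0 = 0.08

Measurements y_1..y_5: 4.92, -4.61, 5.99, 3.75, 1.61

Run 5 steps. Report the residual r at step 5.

resid = -4.5478

step 1: x_pred=-1.9321  r=6.8521  x^+=3.4125  v^+=1.2332  a^+=0.7500
step 2: x_pred=4.9615  r=-9.5715  x^+=-2.5043  v^+=0.3325  a^+=-0.1859
step 3: x_pred=-2.2692  r=8.2592  x^+=4.1730  v^+=1.5571  a^+=0.6217
step 4: x_pred=5.9758  r=-2.2258  x^+=4.2397  v^+=1.7815  a^+=0.4040
step 5: x_pred=6.1578  r=-4.5478  x^+=2.6105  v^+=1.3998  a^+=-0.0406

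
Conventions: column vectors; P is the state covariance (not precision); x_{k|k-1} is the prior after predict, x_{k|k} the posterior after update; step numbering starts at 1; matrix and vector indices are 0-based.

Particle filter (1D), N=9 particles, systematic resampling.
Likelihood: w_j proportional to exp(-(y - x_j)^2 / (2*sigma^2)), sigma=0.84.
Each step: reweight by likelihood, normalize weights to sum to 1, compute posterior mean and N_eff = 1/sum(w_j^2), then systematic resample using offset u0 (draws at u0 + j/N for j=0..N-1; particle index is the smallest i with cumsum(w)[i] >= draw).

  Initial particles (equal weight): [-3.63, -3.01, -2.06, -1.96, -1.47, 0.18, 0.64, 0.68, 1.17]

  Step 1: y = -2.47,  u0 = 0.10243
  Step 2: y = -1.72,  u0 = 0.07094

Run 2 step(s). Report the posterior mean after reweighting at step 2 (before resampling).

step 1: w=[0.1127, 0.2379, 0.2596, 0.2432, 0.1440, 0.0020, 0.0003, 0.0003, 0.0000]  mean=-2.3475  Neff=4.6174  idx=[0, 1, 1, 2, 2, 3, 3, 4, 4]
step 2: w=[0.0118, 0.0483, 0.0483, 0.1447, 0.1447, 0.1508, 0.1508, 0.1503, 0.1503]  mean=-1.9629  Neff=7.2818  idx=[2, 3, 4, 5, 5, 6, 7, 7, 8]

post_mean = -1.9629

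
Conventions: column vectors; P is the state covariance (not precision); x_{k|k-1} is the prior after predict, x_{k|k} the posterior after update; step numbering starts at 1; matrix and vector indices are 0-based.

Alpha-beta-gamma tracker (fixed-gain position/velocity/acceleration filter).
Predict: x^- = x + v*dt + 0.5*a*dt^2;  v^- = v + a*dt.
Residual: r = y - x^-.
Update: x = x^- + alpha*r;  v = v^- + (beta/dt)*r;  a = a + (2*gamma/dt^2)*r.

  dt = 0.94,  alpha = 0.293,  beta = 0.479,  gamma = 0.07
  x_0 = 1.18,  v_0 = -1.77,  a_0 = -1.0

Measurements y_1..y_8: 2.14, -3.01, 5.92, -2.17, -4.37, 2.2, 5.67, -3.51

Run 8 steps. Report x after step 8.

step 1: x_pred=-0.9256  r=3.0656  x^+=-0.0274  v^+=-1.1478  a^+=-0.5143
step 2: x_pred=-1.3336  r=-1.6764  x^+=-1.8248  v^+=-2.4855  a^+=-0.7799
step 3: x_pred=-4.5057  r=10.4257  x^+=-1.4510  v^+=2.0940  a^+=0.8720
step 4: x_pred=0.9027  r=-3.0727  x^+=0.0024  v^+=1.3480  a^+=0.3851
step 5: x_pred=1.4396  r=-5.8096  x^+=-0.2626  v^+=-1.2504  a^+=-0.5353
step 6: x_pred=-1.6745  r=3.8745  x^+=-0.5393  v^+=0.2207  a^+=0.0785
step 7: x_pred=-0.2971  r=5.9671  x^+=1.4512  v^+=3.3352  a^+=1.0240
step 8: x_pred=5.0388  r=-8.5488  x^+=2.5340  v^+=-0.0584  a^+=-0.3305

x_post = 2.5340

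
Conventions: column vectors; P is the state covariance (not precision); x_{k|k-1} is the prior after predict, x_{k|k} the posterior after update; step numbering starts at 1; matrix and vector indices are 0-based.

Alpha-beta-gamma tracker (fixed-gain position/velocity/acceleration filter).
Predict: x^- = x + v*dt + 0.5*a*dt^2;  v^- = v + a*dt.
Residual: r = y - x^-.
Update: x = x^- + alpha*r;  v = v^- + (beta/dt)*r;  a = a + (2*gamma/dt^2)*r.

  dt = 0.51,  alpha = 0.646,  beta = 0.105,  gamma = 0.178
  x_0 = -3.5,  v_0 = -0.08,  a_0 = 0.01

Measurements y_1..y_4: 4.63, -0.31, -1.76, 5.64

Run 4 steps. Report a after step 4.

a_post = -2.0759

step 1: x_pred=-3.5395  r=8.1695  x^+=1.7380  v^+=1.6071  a^+=11.1916
step 2: x_pred=4.0131  r=-4.3231  x^+=1.2204  v^+=6.4247  a^+=5.2746
step 3: x_pred=5.1830  r=-6.9430  x^+=0.6978  v^+=7.6854  a^+=-4.2282
step 4: x_pred=4.0675  r=1.5725  x^+=5.0833  v^+=5.8527  a^+=-2.0759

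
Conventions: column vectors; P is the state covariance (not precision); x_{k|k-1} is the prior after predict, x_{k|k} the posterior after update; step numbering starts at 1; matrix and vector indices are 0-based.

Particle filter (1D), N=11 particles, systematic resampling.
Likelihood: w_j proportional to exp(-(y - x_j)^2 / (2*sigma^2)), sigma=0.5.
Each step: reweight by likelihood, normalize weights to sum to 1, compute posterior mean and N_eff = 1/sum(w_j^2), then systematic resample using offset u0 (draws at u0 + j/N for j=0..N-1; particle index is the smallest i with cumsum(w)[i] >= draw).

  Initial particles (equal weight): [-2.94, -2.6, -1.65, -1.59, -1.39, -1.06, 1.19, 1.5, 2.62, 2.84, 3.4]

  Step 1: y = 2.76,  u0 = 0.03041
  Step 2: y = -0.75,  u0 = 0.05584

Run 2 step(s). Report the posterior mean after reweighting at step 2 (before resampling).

post_mean = 2.6279

step 1: w=[0.0000, 0.0000, 0.0000, 0.0000, 0.0000, 0.0000, 0.0030, 0.0171, 0.3943, 0.4048, 0.1808]  mean=2.8266  Neff=2.8381  idx=[8, 8, 8, 8, 8, 9, 9, 9, 9, 10, 10]
step 2: w=[0.1928, 0.1928, 0.1928, 0.1928, 0.1928, 0.0090, 0.0090, 0.0090, 0.0090, 0.0000, 0.0000]  mean=2.6279  Neff=5.3718  idx=[0, 0, 1, 1, 2, 2, 3, 3, 4, 4, 5]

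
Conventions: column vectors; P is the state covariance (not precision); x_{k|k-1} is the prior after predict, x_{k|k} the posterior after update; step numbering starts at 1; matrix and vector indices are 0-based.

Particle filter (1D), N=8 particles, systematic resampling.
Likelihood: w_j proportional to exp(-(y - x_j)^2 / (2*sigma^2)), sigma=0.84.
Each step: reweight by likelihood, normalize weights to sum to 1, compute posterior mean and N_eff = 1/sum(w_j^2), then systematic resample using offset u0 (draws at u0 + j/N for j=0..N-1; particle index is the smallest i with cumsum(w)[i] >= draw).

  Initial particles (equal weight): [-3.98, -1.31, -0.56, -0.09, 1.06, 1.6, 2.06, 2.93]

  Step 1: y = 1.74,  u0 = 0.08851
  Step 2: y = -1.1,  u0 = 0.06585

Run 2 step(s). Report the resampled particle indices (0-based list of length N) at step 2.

resampled_idx = [0, 0, 0, 1, 1, 1, 1, 3]

step 1: w=[0.0000, 0.0004, 0.0075, 0.0299, 0.2308, 0.3159, 0.2979, 0.1174]  mean=1.7006  Neff=3.8969  idx=[4, 4, 5, 5, 6, 6, 6, 7]
step 2: w=[0.4200, 0.4200, 0.0654, 0.0654, 0.0097, 0.0097, 0.0097, 0.0001]  mean=1.1599  Neff=2.7650  idx=[0, 0, 0, 1, 1, 1, 1, 3]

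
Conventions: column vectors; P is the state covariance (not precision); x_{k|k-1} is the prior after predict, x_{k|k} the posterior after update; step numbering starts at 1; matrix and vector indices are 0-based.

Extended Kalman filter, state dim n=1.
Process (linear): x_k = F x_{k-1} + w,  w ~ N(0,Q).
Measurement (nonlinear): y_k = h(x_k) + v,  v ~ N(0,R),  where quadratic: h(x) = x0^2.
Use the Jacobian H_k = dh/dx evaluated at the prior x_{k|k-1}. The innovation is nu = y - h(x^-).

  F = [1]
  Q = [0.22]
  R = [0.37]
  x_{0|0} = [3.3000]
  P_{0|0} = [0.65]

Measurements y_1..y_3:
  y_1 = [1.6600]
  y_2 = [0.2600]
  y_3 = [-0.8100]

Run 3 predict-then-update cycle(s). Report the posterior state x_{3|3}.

x_post = [0.4097]

step 1: x^-=[3.3000]  P^-=[0.8700]  H_jac=[6.6000]  S=[38.2672]  K=[0.1501]  nu=[-9.2300]  x^+=[1.9150]  P^+=[0.0084]
step 2: x^-=[1.9150]  P^-=[0.2284]  H_jac=[3.8301]  S=[3.7207]  K=[0.2351]  nu=[-3.4074]  x^+=[1.1139]  P^+=[0.0227]
step 3: x^-=[1.1139]  P^-=[0.2427]  H_jac=[2.2277]  S=[1.5746]  K=[0.3434]  nu=[-2.0507]  x^+=[0.4097]  P^+=[0.0570]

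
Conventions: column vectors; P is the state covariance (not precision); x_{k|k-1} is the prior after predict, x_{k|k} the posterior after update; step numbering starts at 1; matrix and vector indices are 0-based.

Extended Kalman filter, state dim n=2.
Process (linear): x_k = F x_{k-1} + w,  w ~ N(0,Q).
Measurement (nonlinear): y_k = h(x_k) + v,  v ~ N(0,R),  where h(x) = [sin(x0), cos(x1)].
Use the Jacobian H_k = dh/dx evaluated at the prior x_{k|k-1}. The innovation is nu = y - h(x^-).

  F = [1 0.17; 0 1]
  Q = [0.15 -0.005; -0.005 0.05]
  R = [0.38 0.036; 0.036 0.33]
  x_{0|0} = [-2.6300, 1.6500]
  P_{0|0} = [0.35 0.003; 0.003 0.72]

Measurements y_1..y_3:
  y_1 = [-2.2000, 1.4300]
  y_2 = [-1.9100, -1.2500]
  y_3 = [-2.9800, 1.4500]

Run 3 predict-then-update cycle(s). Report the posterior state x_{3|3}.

x_post = [-2.4422, 0.6371]

step 1: x^-=[-2.3495, 1.6500]  P^-=[0.5218 0.1204; 0.1204 0.7700]  H_jac=[-0.7024 0.0000; 0.0000 -0.9969]  S=[0.6374 0.1203; 0.1203 1.0952]  K=[-0.5660 -0.0474; -0.0004 -0.7008]  nu=[-1.4882, 1.5091]  x^+=[-1.5787, 0.5930]  P^+=[0.3087 0.0361; 0.0361 0.2320]
step 2: x^-=[-1.4779, 0.5930]  P^-=[0.4777 0.0706; 0.0706 0.2820]  H_jac=[0.0928 0.0000; 0.0000 -0.5588]  S=[0.3841 0.0323; 0.0323 0.4181]  K=[0.1241 -0.1039; 0.0491 -0.3808]  nu=[-0.9143, -2.0793]  x^+=[-1.3752, 1.3398]  P^+=[0.4681 0.0534; 0.0534 0.2217]
step 3: x^-=[-1.1475, 1.3398]  P^-=[0.6426 0.0861; 0.0861 0.2717]  H_jac=[0.4108 0.0000; 0.0000 -0.9734]  S=[0.4884 0.0016; 0.0016 0.5874]  K=[0.5409 -0.1441; 0.0738 -0.4504]  nu=[-2.0683, 1.2210]  x^+=[-2.4422, 0.6371]  P^+=[0.4878 0.0288; 0.0288 0.1500]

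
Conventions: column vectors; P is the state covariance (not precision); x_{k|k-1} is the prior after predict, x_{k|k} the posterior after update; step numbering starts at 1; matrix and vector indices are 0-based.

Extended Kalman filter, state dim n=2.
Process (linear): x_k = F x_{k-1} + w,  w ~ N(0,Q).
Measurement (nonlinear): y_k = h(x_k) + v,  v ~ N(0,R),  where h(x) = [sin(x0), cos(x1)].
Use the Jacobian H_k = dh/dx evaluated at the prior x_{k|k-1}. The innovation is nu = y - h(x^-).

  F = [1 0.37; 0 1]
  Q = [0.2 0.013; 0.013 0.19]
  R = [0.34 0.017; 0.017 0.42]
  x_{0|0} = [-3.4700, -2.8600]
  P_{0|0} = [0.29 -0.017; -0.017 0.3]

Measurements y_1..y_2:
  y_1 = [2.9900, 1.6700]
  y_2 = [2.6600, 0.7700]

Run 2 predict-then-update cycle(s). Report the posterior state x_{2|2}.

x_post = [-4.0321, -1.1516]

step 1: x^-=[-4.5282, -2.8600]  P^-=[0.5185 0.1070; 0.1070 0.4900]  H_jac=[-0.1831 0.0000; 0.0000 0.2779]  S=[0.3574 0.0116; 0.0116 0.4578]  K=[-0.2680 0.0717; -0.0645 0.2990]  nu=[2.0069, 2.6306]  x^+=[-4.8775, -2.2028]  P^+=[0.4909 0.0920; 0.0920 0.4480]
step 2: x^-=[-5.6925, -2.2028]  P^-=[0.8203 0.2708; 0.2708 0.6380]  H_jac=[0.8306 0.0000; 0.0000 0.8068]  S=[0.9059 0.1984; 0.1984 0.8353]  K=[0.7330 0.0874; 0.1195 0.5879]  nu=[2.1031, 1.3608]  x^+=[-4.0321, -1.1516]  P^+=[0.3018 0.0609; 0.0609 0.3085]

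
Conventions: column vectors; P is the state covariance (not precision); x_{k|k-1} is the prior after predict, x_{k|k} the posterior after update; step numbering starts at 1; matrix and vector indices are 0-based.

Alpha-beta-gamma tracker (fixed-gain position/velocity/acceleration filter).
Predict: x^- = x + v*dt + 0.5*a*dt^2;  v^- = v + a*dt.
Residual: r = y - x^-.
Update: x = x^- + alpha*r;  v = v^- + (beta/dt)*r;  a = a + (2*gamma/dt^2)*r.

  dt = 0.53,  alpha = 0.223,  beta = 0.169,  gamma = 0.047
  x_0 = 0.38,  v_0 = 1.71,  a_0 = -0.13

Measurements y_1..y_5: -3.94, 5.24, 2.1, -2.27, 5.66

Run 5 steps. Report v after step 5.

step 1: x_pred=1.2680  r=-5.2080  x^+=0.1066  v^+=-0.0196  a^+=-1.8728
step 2: x_pred=-0.1668  r=5.4068  x^+=1.0389  v^+=0.7119  a^+=-0.0635
step 3: x_pred=1.4073  r=0.6927  x^+=1.5618  v^+=0.8991  a^+=0.1683
step 4: x_pred=2.0619  r=-4.3319  x^+=1.0959  v^+=-0.3930  a^+=-1.2813
step 5: x_pred=0.7077  r=4.9523  x^+=1.8120  v^+=0.5070  a^+=0.3759

v_post = 0.5070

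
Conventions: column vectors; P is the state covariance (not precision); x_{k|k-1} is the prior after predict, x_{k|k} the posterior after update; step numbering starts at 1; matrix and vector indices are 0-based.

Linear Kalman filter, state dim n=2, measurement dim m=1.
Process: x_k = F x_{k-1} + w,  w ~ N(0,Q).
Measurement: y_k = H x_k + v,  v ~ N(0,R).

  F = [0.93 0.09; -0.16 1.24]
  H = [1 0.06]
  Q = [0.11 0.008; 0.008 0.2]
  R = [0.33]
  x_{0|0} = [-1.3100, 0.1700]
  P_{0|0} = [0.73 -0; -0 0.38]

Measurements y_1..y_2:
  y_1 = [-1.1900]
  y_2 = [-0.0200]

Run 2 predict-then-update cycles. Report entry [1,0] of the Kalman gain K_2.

K[1,0] = 0.1435

step 1: x^-=[-1.2030, 0.4204]  P^-=[0.7445 -0.0582; -0.0582 0.8030]  S=[1.0704]  K=[0.6923; -0.0094]  nu=[-0.0122]  x^+=[-1.2115, 0.4205]  P^+=[0.2315 -0.0513; -0.0513 0.8029]
step 2: x^-=[-1.0888, 0.7153]  P^-=[0.3082 0.0048; 0.0048 1.4608]  S=[0.6440]  K=[0.4790; 0.1435]  nu=[1.0259]  x^+=[-0.5974, 0.8625]  P^+=[0.1604 -0.0395; -0.0395 1.4475]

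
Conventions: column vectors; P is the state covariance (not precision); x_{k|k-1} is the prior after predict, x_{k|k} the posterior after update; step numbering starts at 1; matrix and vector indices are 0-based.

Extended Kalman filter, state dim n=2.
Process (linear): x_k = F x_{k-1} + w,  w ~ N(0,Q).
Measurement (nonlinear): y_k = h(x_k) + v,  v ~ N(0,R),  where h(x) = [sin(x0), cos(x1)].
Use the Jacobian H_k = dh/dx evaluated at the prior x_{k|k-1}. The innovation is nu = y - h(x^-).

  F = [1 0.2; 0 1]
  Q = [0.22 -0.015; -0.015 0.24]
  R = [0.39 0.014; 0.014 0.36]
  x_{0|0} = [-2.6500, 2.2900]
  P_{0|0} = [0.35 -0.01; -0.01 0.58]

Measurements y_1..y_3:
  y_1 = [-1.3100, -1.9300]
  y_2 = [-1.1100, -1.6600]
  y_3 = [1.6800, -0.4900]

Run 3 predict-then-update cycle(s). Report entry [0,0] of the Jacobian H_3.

H_jac[0,0] = 0.7887

step 1: x^-=[-2.1920, 2.2900]  P^-=[0.5892 0.0910; 0.0910 0.8200]  H_jac=[-0.5820 0.0000; 0.0000 -0.7523]  S=[0.5896 0.0538; 0.0538 0.8241]  K=[-0.5775 -0.0453; -0.0216 -0.7472]  nu=[-0.4968, -1.2712]  x^+=[-1.8475, 3.2505]  P^+=[0.3881 0.0324; 0.0324 0.3579]
step 2: x^-=[-1.1973, 3.2505]  P^-=[0.6354 0.0890; 0.0890 0.5979]  H_jac=[0.3648 0.0000; 0.0000 0.1087]  S=[0.4746 0.0175; 0.0175 0.3671]  K=[0.4883 0.0030; 0.0620 0.1741]  nu=[-0.1789, -0.6659]  x^+=[-1.2867, 3.1235]  P^+=[0.5221 0.0730; 0.0730 0.5846]
step 3: x^-=[-0.6621, 3.1235]  P^-=[0.7947 0.1749; 0.1749 0.8246]  H_jac=[0.7887 0.0000; 0.0000 -0.0181]  S=[0.8844 0.0115; 0.0115 0.3603]  K=[0.7092 -0.0314; 0.1566 -0.0465]  nu=[2.2947, 0.5098]  x^+=[0.9493, 3.4591]  P^+=[0.3501 0.0766; 0.0766 0.8023]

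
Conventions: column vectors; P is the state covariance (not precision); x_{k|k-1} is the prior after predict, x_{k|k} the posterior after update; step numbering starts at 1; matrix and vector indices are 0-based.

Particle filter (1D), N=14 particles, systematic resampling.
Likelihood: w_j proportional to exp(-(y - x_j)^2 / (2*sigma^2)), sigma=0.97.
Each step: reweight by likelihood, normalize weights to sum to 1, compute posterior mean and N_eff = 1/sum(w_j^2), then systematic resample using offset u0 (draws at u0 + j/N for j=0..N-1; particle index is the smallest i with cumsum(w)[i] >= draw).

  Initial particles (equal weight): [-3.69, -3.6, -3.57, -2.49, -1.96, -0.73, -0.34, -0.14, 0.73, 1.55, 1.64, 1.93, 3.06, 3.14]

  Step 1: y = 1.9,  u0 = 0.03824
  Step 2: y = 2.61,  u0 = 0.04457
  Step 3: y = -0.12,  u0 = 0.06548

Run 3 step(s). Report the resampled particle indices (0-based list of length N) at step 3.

step 1: w=[0.0000, 0.0000, 0.0000, 0.0000, 0.0001, 0.0056, 0.0154, 0.0242, 0.1069, 0.2073, 0.2134, 0.2211, 0.1082, 0.0977]  mean=1.8013  Neff=5.8491  idx=[7, 8, 9, 9, 9, 10, 10, 10, 11, 11, 11, 12, 12, 13]
step 2: w=[0.0021, 0.0177, 0.0637, 0.0637, 0.0637, 0.0702, 0.0702, 0.0702, 0.0905, 0.0905, 0.0905, 0.1039, 0.1039, 0.0996]  mean=2.1262  Neff=12.0048  idx=[2, 3, 4, 5, 6, 7, 8, 9, 10, 10, 11, 12, 13, 13]
step 3: w=[0.1332, 0.1332, 0.1332, 0.1131, 0.1131, 0.1131, 0.0629, 0.0629, 0.0629, 0.0629, 0.0027, 0.0027, 0.0021, 0.0021]  mean=1.6909  Neff=9.3064  idx=[0, 1, 1, 2, 2, 3, 3, 4, 5, 5, 6, 7, 8, 11]

resampled_idx = [0, 1, 1, 2, 2, 3, 3, 4, 5, 5, 6, 7, 8, 11]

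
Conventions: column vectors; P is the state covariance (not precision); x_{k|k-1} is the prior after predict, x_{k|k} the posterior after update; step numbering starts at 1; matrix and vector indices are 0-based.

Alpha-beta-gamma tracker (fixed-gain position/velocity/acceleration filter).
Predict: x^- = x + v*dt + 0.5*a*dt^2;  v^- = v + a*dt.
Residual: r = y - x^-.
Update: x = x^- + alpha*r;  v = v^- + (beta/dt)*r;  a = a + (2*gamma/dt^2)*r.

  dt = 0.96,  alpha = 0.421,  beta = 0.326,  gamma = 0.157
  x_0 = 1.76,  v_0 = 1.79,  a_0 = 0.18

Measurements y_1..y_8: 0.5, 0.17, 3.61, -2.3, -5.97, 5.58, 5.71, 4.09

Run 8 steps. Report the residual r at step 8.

step 1: x_pred=3.5613  r=-3.0613  x^+=2.2725  v^+=0.9232  a^+=-0.8630
step 2: x_pred=2.7611  r=-2.5911  x^+=1.6703  v^+=-0.7852  a^+=-1.7459
step 3: x_pred=0.1120  r=3.4980  x^+=1.5846  v^+=-1.2734  a^+=-0.5540
step 4: x_pred=0.1069  r=-2.4069  x^+=-0.9064  v^+=-2.6226  a^+=-1.3741
step 5: x_pred=-4.0573  r=-1.9127  x^+=-4.8625  v^+=-4.5913  a^+=-2.0258
step 6: x_pred=-10.2036  r=15.7836  x^+=-3.5587  v^+=-1.1762  a^+=3.3519
step 7: x_pred=-3.1433  r=8.8533  x^+=0.5839  v^+=5.0481  a^+=6.3683
step 8: x_pred=8.3646  r=-4.2746  x^+=6.5650  v^+=9.7100  a^+=4.9119

resid = -4.2746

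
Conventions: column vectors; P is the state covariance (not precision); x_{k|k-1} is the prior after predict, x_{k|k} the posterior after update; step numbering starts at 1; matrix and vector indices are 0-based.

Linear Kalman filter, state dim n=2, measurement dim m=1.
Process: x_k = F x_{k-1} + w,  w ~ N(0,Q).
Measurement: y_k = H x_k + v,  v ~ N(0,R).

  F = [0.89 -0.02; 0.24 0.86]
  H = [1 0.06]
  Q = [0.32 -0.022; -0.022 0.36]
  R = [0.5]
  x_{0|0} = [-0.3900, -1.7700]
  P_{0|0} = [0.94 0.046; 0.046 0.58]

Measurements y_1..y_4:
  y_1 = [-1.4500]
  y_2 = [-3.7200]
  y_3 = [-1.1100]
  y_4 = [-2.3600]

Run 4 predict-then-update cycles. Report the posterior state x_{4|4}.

x_post = [-1.7619, -2.3637]

step 1: x^-=[-0.3117, -1.6158]  P^-=[1.0632 0.2038; 0.2038 0.8621]  S=[1.5907]  K=[0.6760; 0.1606]  nu=[-1.0414]  x^+=[-1.0157, -1.7831]  P^+=[0.3362 0.0311; 0.0311 0.8211]
step 2: x^-=[-0.8683, -1.7772]  P^-=[0.5855 0.0593; 0.0593 0.9994]  S=[1.0962]  K=[0.5374; 0.1088]  nu=[-2.7451]  x^+=[-2.3434, -2.0759]  P^+=[0.2690 -0.0048; -0.0048 0.9865]
step 3: x^-=[-2.0441, -2.3477]  P^-=[0.5336 0.0148; 0.0148 1.1031]  S=[1.0394]  K=[0.5143; 0.0780]  nu=[1.0749]  x^+=[-1.4913, -2.2639]  P^+=[0.2587 -0.0268; -0.0268 1.0968]
step 4: x^-=[-1.2820, -2.3048]  P^-=[0.5263 -0.0060; -0.0060 1.1750]  S=[1.0299]  K=[0.5107; 0.0626]  nu=[-0.9397]  x^+=[-1.7619, -2.3637]  P^+=[0.2577 -0.0389; -0.0389 1.1710]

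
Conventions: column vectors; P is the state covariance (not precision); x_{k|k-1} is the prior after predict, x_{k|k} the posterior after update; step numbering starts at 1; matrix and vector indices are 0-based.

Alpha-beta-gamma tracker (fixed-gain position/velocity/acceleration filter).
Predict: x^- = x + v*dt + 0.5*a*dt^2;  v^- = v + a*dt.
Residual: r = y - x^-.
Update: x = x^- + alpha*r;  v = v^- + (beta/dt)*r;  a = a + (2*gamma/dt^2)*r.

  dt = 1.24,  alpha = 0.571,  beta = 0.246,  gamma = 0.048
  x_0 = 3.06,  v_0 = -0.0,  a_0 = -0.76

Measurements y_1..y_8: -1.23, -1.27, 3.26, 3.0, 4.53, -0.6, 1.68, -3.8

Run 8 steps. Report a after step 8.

step 1: x_pred=2.4757  r=-3.7057  x^+=0.3598  v^+=-1.6776  a^+=-0.9914
step 2: x_pred=-2.4826  r=1.2126  x^+=-1.7902  v^+=-2.6663  a^+=-0.9157
step 3: x_pred=-5.8004  r=9.0604  x^+=-0.6269  v^+=-2.0043  a^+=-0.3500
step 4: x_pred=-3.3812  r=6.3812  x^+=0.2625  v^+=-1.1723  a^+=0.0484
step 5: x_pred=-1.1539  r=5.6839  x^+=2.0916  v^+=0.0154  a^+=0.4033
step 6: x_pred=2.4208  r=-3.0208  x^+=0.6959  v^+=-0.0838  a^+=0.2147
step 7: x_pred=0.7571  r=0.9229  x^+=1.2841  v^+=0.3656  a^+=0.2723
step 8: x_pred=1.9468  r=-5.7468  x^+=-1.3346  v^+=-0.4368  a^+=-0.0865

a_post = -0.0865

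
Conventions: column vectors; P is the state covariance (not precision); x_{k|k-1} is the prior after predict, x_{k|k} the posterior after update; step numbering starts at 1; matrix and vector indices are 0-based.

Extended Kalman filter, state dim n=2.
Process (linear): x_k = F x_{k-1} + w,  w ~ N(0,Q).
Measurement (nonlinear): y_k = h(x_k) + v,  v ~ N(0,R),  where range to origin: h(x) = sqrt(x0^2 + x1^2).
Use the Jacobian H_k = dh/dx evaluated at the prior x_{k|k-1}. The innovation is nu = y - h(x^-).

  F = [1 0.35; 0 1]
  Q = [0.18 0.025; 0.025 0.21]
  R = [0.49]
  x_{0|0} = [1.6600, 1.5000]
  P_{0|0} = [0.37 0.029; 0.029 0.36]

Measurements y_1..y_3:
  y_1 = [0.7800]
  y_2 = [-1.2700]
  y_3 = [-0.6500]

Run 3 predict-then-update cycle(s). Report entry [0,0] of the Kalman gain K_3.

step 1: x^-=[2.1850, 1.5000]  P^-=[0.6144 0.1800; 0.1800 0.5700]  H_jac=[0.8244 0.5660]  S=[1.2582]  K=[0.4836; 0.3744]  nu=[-1.8703]  x^+=[1.2806, 0.7998]  P^+=[0.3202 -0.0478; -0.0478 0.3937]
step 2: x^-=[1.5605, 0.7998]  P^-=[0.5150 0.1150; 0.1150 0.6037]  H_jac=[0.8899 0.4561]  S=[1.1168]  K=[0.4573; 0.3382]  nu=[-3.0235]  x^+=[0.1777, -0.2227]  P^+=[0.2814 -0.0577; -0.0577 0.4759]
step 3: x^-=[0.0998, -0.2227]  P^-=[0.4793 0.1339; 0.1339 0.6859]  H_jac=[0.4088 -0.9126]  S=[1.0415]  K=[0.0708; -0.5485]  nu=[-0.8941]  x^+=[0.0365, 0.2677]  P^+=[0.4741 0.1743; 0.1743 0.3726]

K[0,0] = 0.0708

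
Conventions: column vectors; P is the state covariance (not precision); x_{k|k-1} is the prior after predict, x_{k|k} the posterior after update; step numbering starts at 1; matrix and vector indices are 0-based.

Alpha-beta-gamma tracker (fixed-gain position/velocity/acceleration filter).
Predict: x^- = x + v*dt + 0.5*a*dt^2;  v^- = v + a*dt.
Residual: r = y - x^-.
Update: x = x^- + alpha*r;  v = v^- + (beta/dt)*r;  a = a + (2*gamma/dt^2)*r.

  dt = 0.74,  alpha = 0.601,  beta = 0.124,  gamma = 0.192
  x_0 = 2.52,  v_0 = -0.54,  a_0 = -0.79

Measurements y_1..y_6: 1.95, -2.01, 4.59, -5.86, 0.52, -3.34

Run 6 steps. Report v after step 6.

step 1: x_pred=1.9041  r=0.0459  x^+=1.9317  v^+=-1.1169  a^+=-0.7578
step 2: x_pred=0.8977  r=-2.9077  x^+=-0.8498  v^+=-2.1649  a^+=-2.7968
step 3: x_pred=-3.2176  r=7.8076  x^+=1.4748  v^+=-2.9262  a^+=2.6782
step 4: x_pred=0.0426  r=-5.9026  x^+=-3.5049  v^+=-1.9334  a^+=-1.4609
step 5: x_pred=-5.3356  r=5.8556  x^+=-1.8164  v^+=-2.0333  a^+=2.6453
step 6: x_pred=-2.5968  r=-0.7432  x^+=-3.0434  v^+=-0.2004  a^+=2.1241

v_post = -0.2004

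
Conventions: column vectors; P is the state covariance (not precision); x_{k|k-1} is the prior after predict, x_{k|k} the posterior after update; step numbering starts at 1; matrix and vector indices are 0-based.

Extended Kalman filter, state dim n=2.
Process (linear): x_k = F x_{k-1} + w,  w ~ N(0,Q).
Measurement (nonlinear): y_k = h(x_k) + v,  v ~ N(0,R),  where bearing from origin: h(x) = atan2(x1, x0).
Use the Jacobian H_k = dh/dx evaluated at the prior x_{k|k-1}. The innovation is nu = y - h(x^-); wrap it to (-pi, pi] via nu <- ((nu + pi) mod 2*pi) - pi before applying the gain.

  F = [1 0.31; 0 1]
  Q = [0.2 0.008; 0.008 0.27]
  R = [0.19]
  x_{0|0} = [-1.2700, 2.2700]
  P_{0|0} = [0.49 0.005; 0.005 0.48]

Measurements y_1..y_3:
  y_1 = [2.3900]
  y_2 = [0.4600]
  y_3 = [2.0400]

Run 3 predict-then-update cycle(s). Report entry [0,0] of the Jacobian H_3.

step 1: x^-=[-0.5663, 2.2700]  P^-=[0.7392 0.1618; 0.1618 0.7500]  H_jac=[-0.4147 -0.1035]  S=[0.3391]  K=[-0.9536; -0.4268]  nu=[0.5747]  x^+=[-1.1143, 2.0247]  P^+=[0.4309 0.0238; 0.0238 0.6882]
step 2: x^-=[-0.4867, 2.0247]  P^-=[0.7118 0.2452; 0.2452 0.9582]  H_jac=[-0.4669 -0.1122]  S=[0.3830]  K=[-0.9398; -0.5798]  nu=[-1.3467]  x^+=[0.7789, 2.8055]  P^+=[0.3736 0.0365; 0.0365 0.8295]
step 3: x^-=[1.6486, 2.8055]  P^-=[0.6760 0.3017; 0.3017 1.0995]  H_jac=[-0.2650 0.1557]  S=[0.2392]  K=[-0.5524; 0.3815]  nu=[1.0005]  x^+=[1.0960, 3.1872]  P^+=[0.6030 0.3521; 0.3521 1.0647]

H_jac[0,0] = -0.2650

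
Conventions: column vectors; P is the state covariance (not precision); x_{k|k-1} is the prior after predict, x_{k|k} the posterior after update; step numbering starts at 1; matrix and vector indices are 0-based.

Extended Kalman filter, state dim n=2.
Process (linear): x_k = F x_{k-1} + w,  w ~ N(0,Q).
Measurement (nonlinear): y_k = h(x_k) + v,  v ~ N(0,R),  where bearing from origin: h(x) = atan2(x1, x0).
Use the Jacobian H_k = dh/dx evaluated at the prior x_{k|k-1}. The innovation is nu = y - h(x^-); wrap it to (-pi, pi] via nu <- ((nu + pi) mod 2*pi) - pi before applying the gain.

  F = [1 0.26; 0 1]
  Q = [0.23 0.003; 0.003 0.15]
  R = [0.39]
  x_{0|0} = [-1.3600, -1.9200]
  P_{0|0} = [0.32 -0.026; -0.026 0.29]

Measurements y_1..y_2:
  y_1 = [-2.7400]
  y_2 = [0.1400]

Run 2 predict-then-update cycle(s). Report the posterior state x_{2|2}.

x_post = [-1.8040, -2.4953]

step 1: x^-=[-1.8592, -1.9200]  P^-=[0.5561 0.0524; 0.0524 0.4400]  H_jac=[0.2688 -0.2603]  S=[0.4527]  K=[0.3001; -0.2219]  nu=[-0.3999]  x^+=[-1.9792, -1.8313]  P^+=[0.5153 0.0825; 0.0825 0.4177]
step 2: x^-=[-2.4553, -1.8313]  P^-=[0.8165 0.1941; 0.1941 0.5677]  H_jac=[0.1952 -0.2617]  S=[0.4402]  K=[0.2466; -0.2515]  nu=[2.6408]  x^+=[-1.8040, -2.4953]  P^+=[0.7897 0.2214; 0.2214 0.5399]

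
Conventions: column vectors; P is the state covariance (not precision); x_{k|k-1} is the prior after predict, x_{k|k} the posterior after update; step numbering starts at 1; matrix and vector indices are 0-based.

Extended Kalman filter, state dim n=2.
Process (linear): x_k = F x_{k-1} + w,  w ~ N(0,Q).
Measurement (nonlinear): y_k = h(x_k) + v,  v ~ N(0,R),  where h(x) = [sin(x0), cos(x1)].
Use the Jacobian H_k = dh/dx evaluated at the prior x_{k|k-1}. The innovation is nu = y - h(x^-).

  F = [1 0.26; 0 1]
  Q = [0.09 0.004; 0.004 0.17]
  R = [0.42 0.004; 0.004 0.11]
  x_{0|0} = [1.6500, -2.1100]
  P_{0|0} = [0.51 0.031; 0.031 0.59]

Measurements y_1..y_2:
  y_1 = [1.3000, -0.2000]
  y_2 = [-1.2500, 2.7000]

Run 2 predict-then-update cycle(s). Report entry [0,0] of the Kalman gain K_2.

step 1: x^-=[1.1014, -2.1100]  P^-=[0.6560 0.1884; 0.1884 0.7600]  H_jac=[0.4523 0.0000; 0.0000 0.8581]  S=[0.5542 0.0771; 0.0771 0.6696]  K=[0.5100 0.1827; 0.0185 0.9718]  nu=[0.4082, 0.3135]  x^+=[1.3668, -1.7978]  P^+=[0.4751 0.0258; 0.0258 0.1247]
step 2: x^-=[0.8994, -1.7978]  P^-=[0.5870 0.0622; 0.0622 0.2947]  H_jac=[0.6221 0.0000; 0.0000 0.9743]  S=[0.6472 0.0417; 0.0417 0.3897]  K=[0.5581 0.0958; 0.0124 0.7353]  nu=[-2.0329, 2.9251]  x^+=[0.0451, 0.3278]  P^+=[0.3774 0.0131; 0.0131 0.0831]

K[0,0] = 0.5581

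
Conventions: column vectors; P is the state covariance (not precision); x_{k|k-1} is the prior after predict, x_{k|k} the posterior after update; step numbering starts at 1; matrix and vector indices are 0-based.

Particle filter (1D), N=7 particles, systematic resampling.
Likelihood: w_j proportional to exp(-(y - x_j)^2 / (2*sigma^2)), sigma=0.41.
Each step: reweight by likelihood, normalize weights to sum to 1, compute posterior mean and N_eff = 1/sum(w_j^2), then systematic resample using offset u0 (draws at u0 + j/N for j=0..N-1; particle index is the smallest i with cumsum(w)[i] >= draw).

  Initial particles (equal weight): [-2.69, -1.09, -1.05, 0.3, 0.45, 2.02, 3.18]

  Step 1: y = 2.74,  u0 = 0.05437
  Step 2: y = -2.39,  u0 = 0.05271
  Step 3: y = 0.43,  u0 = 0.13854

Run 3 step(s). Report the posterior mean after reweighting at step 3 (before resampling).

post_mean = 2.0200

step 1: w=[0.0000, 0.0000, 0.0000, 0.0000, 0.0000, 0.2757, 0.7243]  mean=2.8602  Neff=1.6648  idx=[5, 5, 6, 6, 6, 6, 6]
step 2: w=[0.5000, 0.5000, 0.0000, 0.0000, 0.0000, 0.0000, 0.0000]  mean=2.0200  Neff=2.0000  idx=[0, 0, 0, 0, 1, 1, 1]
step 3: w=[0.1429, 0.1429, 0.1429, 0.1429, 0.1429, 0.1429, 0.1429]  mean=2.0200  Neff=7.0000  idx=[0, 1, 2, 3, 4, 5, 6]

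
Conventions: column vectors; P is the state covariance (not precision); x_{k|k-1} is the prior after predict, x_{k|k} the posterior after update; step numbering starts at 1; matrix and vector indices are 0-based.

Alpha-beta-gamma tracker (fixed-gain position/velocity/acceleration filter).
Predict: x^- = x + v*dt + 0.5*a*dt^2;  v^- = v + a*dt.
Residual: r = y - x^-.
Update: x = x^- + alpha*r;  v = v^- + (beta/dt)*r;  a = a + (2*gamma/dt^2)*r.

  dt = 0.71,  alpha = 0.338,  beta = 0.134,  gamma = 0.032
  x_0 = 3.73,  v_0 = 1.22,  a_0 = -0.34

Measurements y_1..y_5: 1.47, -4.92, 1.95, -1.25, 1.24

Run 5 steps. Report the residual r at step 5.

resid = 5.7259

step 1: x_pred=4.5105  r=-3.0405  x^+=3.4828  v^+=0.4048  a^+=-0.7260
step 2: x_pred=3.5872  r=-8.5072  x^+=0.7118  v^+=-1.7163  a^+=-1.8061
step 3: x_pred=-0.9620  r=2.9120  x^+=0.0222  v^+=-2.4490  a^+=-1.4364
step 4: x_pred=-2.0786  r=0.8286  x^+=-1.7985  v^+=-3.3125  a^+=-1.3312
step 5: x_pred=-4.4859  r=5.7259  x^+=-2.5506  v^+=-3.1769  a^+=-0.6042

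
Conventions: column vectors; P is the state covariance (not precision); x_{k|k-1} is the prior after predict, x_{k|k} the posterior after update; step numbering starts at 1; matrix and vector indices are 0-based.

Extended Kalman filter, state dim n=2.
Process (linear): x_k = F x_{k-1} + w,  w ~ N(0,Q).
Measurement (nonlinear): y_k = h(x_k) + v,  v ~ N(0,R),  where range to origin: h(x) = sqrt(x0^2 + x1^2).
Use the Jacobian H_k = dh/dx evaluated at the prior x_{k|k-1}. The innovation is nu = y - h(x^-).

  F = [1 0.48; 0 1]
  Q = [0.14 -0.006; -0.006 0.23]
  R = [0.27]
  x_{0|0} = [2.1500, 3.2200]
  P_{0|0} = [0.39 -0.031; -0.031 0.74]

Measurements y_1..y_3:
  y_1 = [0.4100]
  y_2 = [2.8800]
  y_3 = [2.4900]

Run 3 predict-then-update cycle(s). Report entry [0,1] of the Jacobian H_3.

H_jac[0,1] = 0.2712

step 1: x^-=[3.6956, 3.2200]  P^-=[0.6707 0.3182; 0.3182 0.9700]  H_jac=[0.7540 0.6569]  S=[1.3851]  K=[0.5160; 0.6333]  nu=[-4.4916]  x^+=[1.3778, 0.3756]  P^+=[0.3019 -0.1344; -0.1344 0.4145]
step 2: x^-=[1.5581, 0.3756]  P^-=[0.4084 0.0586; 0.0586 0.6445]  H_jac=[0.9722 0.2344]  S=[0.7180]  K=[0.5720; 0.2897]  nu=[1.2772]  x^+=[2.2887, 0.7456]  P^+=[0.1734 -0.0604; -0.0604 0.5843]
step 3: x^-=[2.6466, 0.7456]  P^-=[0.3901 0.2141; 0.2141 0.8143]  H_jac=[0.9625 0.2712]  S=[0.8030]  K=[0.5398; 0.5316]  nu=[-0.2596]  x^+=[2.5065, 0.6076]  P^+=[0.1560 -0.0164; -0.0164 0.5874]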